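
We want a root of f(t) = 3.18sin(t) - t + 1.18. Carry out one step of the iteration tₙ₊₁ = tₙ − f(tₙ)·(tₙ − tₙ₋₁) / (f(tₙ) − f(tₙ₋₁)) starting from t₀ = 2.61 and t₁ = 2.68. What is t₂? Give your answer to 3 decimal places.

f(2.61) = 0.18196, f(2.68) = -0.08371
t₂ = 2.68000 − (-0.08371)·(2.68000 − 2.61000) / (-0.08371 − 0.18196) = 2.68000 − (-0.00586)/(-0.26567) = 2.65794

2.658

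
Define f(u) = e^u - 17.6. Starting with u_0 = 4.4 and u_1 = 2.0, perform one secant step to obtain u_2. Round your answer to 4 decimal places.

f(4.4) = 63.850869, f(2.0) = -10.210944
u_2 = 2.000000 − (-10.210944)·(2.000000 − 4.400000) / (-10.210944 − 63.850869) = 2.000000 − (24.506265)/(-74.061813) = 2.330889

2.3309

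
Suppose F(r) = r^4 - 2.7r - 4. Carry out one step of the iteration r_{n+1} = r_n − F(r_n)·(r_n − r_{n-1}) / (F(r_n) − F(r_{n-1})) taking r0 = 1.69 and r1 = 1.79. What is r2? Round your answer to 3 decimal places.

F(1.69) = -0.40569, F(1.79) = 1.43326
r2 = 1.79000 − 1.43326·(1.79000 − 1.69000) / (1.43326 − (-0.40569)) = 1.79000 − (0.14333)/(1.83895) = 1.71206

1.712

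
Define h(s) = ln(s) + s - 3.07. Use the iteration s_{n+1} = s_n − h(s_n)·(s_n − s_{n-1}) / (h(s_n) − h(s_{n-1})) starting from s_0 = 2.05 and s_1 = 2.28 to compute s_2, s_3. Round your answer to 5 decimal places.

h(2.05) = -0.3021602, h(2.28) = 0.0341754
s_2 = 2.2800000 − 0.0341754·(2.2800000 − 2.0500000) / (0.0341754 − (-0.3021602)) = 2.2800000 − (0.0078604)/(0.3363356) = 2.2566294
h(2.2566294) = 0.0005017
s_3 = 2.2566294 − 0.0005017·(2.2566294 − 2.2800000) / (0.0005017 − 0.0341754) = 2.2566294 − (-0.0000117)/(-0.0336737) = 2.2562812

2.25663, 2.25628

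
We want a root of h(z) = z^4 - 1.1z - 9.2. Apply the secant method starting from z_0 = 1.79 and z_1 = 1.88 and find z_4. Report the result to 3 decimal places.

1.830

h(1.79) = -0.90274, h(1.88) = 1.22398
z_2 = 1.88000 − 1.22398·(1.88000 − 1.79000) / (1.22398 − (-0.90274)) = 1.88000 − (0.11016)/(2.12673) = 1.82820
h(1.82820) = -0.03988
z_3 = 1.82820 − (-0.03988)·(1.82820 − 1.88000) / (-0.03988 − 1.22398) = 1.82820 − (0.00207)/(-1.26387) = 1.82984
h(1.82984) = -0.00168
z_4 = 1.82984 − (-0.00168)·(1.82984 − 1.82820) / (-0.00168 − (-0.03988)) = 1.82984 − (0.00000)/(0.03821) = 1.82991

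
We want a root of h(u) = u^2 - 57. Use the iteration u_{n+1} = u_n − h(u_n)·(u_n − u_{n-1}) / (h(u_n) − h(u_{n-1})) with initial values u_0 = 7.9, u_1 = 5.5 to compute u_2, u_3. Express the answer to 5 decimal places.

7.49627, 7.55828

h(7.9) = 5.4100000, h(5.5) = -26.7500000
u_2 = 5.5000000 − (-26.7500000)·(5.5000000 − 7.9000000) / (-26.7500000 − 5.4100000) = 5.5000000 − (64.2000000)/(-32.1600000) = 7.4962687
h(7.4962687) = -0.8059562
u_3 = 7.4962687 − (-0.8059562)·(7.4962687 − 5.5000000) / (-0.8059562 − (-26.7500000)) = 7.4962687 − (-1.6089052)/(25.9440438) = 7.5582831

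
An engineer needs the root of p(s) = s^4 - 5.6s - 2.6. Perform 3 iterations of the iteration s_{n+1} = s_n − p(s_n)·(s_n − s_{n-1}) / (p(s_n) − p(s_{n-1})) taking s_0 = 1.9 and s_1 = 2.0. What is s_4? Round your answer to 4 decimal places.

p(1.9) = -0.207900, p(2.0) = 2.200000
s_2 = 2.000000 − 2.200000·(2.000000 − 1.900000) / (2.200000 − (-0.207900)) = 2.000000 − (0.220000)/(2.407900) = 1.908634
p(1.908634) = -0.017747
s_3 = 1.908634 − (-0.017747)·(1.908634 − 2.000000) / (-0.017747 − 2.200000) = 1.908634 − (0.001621)/(-2.217747) = 1.909365
p(1.909365) = -0.001496
s_4 = 1.909365 − (-0.001496)·(1.909365 − 1.908634) / (-0.001496 − (-0.017747)) = 1.909365 − (-0.000001)/(0.016251) = 1.909432

1.9094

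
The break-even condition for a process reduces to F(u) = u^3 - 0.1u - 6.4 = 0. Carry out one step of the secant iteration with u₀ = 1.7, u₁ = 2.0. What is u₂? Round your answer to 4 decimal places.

F(1.7) = -1.657000, F(2.0) = 1.400000
u₂ = 2.000000 − 1.400000·(2.000000 − 1.700000) / (1.400000 − (-1.657000)) = 2.000000 − (0.420000)/(3.057000) = 1.862610

1.8626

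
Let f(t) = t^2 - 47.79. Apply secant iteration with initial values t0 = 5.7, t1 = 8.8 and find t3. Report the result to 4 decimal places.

f(5.7) = -15.300000, f(8.8) = 29.650000
t2 = 8.800000 − 29.650000·(8.800000 − 5.700000) / (29.650000 − (-15.300000)) = 8.800000 − (91.915000)/(44.950000) = 6.755172
f(6.755172) = -2.157646
t3 = 6.755172 − (-2.157646)·(6.755172 − 8.800000) / (-2.157646 − 29.650000) = 6.755172 − (4.412013)/(-31.807646) = 6.893882

6.8939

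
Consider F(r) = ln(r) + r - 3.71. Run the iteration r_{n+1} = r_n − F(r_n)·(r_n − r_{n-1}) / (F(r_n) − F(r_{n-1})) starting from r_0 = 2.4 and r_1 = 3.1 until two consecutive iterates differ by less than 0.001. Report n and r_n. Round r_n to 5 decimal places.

n = 4, r_n = 2.71223

F(2.4) = -0.4345313, F(3.1) = 0.5214021
r_2 = 3.1000000 − 0.5214021·(0.7000000)/(0.9559334) = 2.7181936;  |Δ| = 0.3818064
F(2.7181936) = 0.0081611
r_3 = 2.7181936 − 0.0081611·(-0.3818064)/(-0.5132410) = 2.7121224;  |Δ| = 0.0060712
F(2.7121224) = -0.0001461
r_4 = 2.7121224 − (-0.0001461)·(-0.0060712)/(-0.0083072) = 2.7122292;  |Δ| = 0.0001067
|r_4 − r_3| = 0.0001067 < 0.001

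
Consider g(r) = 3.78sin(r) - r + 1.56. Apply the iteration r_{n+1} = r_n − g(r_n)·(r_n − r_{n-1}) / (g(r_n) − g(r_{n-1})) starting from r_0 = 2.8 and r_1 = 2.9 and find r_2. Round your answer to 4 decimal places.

2.8057

g(2.8) = 0.026255, g(2.9) = -0.435638
r_2 = 2.900000 − (-0.435638)·(2.900000 − 2.800000) / (-0.435638 − 0.026255) = 2.900000 − (-0.043564)/(-0.461893) = 2.805684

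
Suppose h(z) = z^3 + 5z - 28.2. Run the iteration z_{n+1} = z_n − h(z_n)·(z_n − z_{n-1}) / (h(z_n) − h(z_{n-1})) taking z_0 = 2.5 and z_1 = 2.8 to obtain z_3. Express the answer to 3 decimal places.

2.503

h(2.5) = -0.07500, h(2.8) = 7.75200
z_2 = 2.80000 − 7.75200·(2.80000 − 2.50000) / (7.75200 − (-0.07500)) = 2.80000 − (2.32560)/(7.82700) = 2.50287
h(2.50287) = -0.00666
z_3 = 2.50287 − (-0.00666)·(2.50287 − 2.80000) / (-0.00666 − 7.75200) = 2.50287 − (0.00198)/(-7.75866) = 2.50313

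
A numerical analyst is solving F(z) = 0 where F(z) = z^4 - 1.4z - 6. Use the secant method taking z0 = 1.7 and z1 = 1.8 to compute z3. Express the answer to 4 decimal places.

1.7015

F(1.7) = -0.027900, F(1.8) = 1.977600
z2 = 1.800000 − 1.977600·(1.800000 − 1.700000) / (1.977600 − (-0.027900)) = 1.800000 − (0.197760)/(2.005500) = 1.701391
F(1.701391) = -0.002475
z3 = 1.701391 − (-0.002475)·(1.701391 − 1.800000) / (-0.002475 − 1.977600) = 1.701391 − (0.000244)/(-1.980075) = 1.701514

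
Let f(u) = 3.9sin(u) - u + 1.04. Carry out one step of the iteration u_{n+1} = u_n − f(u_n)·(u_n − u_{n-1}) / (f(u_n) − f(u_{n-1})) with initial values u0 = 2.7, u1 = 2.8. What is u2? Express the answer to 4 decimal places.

2.7015

f(2.7) = 0.006782, f(2.8) = -0.453546
u2 = 2.800000 − (-0.453546)·(2.800000 − 2.700000) / (-0.453546 − 0.006782) = 2.800000 − (-0.045355)/(-0.460328) = 2.701473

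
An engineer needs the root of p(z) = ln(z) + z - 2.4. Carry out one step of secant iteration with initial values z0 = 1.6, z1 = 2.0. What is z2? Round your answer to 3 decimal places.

1.812

p(1.6) = -0.33000, p(2.0) = 0.29315
z2 = 2.00000 − 0.29315·(2.00000 − 1.60000) / (0.29315 − (-0.33000)) = 2.00000 − (0.11726)/(0.62314) = 1.81183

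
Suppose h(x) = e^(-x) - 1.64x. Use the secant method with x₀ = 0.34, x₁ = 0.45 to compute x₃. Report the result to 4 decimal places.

0.4062

h(0.34) = 0.154170, h(0.45) = -0.100372
x₂ = 0.450000 − (-0.100372)·(0.450000 − 0.340000) / (-0.100372 − 0.154170) = 0.450000 − (-0.011041)/(-0.254542) = 0.406624
h(0.406624) = -0.000970
x₃ = 0.406624 − (-0.000970)·(0.406624 − 0.450000) / (-0.000970 − (-0.100372)) = 0.406624 − (0.000042)/(0.099402) = 0.406201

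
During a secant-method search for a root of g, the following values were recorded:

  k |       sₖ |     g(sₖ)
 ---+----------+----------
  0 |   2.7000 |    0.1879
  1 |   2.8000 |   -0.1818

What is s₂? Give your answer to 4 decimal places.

2.7508

s₂ = 2.8000 − (-0.1818)·(2.8000 − 2.7000) / (-0.1818 − 0.1879)
   = 2.8000 − (-0.018180)/(-0.369700) = 2.750825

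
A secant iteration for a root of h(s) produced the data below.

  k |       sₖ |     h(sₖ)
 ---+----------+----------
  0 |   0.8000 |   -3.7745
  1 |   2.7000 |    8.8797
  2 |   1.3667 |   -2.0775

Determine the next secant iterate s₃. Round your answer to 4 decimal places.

1.6195

s₃ = 1.3667 − (-2.0775)·(1.3667 − 2.7000) / (-2.0775 − 8.8797)
   = 1.3667 − (2.769931)/(-10.957200) = 1.619495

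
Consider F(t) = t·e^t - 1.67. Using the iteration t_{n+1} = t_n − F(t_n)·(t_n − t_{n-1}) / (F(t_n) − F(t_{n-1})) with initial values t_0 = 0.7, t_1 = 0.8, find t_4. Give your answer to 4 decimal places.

F(0.7) = -0.260373, F(0.8) = 0.110433
t_2 = 0.800000 − 0.110433·(0.800000 − 0.700000) / (0.110433 − (-0.260373)) = 0.800000 − (0.011043)/(0.370806) = 0.770218
F(0.770218) = -0.006146
t_3 = 0.770218 − (-0.006146)·(0.770218 − 0.800000) / (-0.006146 − 0.110433) = 0.770218 − (0.000183)/(-0.116579) = 0.771788
F(0.771788) = -0.000134
t_4 = 0.771788 − (-0.000134)·(0.771788 − 0.770218) / (-0.000134 − (-0.006146)) = 0.771788 − (0.000000)/(0.006011) = 0.771823

0.7718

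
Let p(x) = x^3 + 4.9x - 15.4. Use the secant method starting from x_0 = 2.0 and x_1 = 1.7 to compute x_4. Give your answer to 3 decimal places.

1.850

p(2.0) = 2.40000, p(1.7) = -2.15700
x_2 = 1.70000 − (-2.15700)·(1.70000 − 2.00000) / (-2.15700 − 2.40000) = 1.70000 − (0.64710)/(-4.55700) = 1.84200
p(1.84200) = -0.12434
x_3 = 1.84200 − (-0.12434)·(1.84200 − 1.70000) / (-0.12434 − (-2.15700)) = 1.84200 − (-0.01766)/(2.03266) = 1.85069
p(1.85069) = 0.00706
x_4 = 1.85069 − 0.00706·(1.85069 − 1.84200) / (0.00706 − (-0.12434)) = 1.85069 − (0.00006)/(0.13140) = 1.85022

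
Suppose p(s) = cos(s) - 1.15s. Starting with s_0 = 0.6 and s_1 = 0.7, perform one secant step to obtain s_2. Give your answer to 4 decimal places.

p(0.6) = 0.135336, p(0.7) = -0.040158
s_2 = 0.700000 − (-0.040158)·(0.700000 − 0.600000) / (-0.040158 − 0.135336) = 0.700000 − (-0.004016)/(-0.175493) = 0.677117

0.6771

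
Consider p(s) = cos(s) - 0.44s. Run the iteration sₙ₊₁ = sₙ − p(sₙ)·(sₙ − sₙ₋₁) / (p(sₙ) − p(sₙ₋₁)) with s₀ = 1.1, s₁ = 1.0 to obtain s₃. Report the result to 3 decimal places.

1.077

p(1.1) = -0.03040, p(1.0) = 0.10030
s₂ = 1.00000 − 0.10030·(1.00000 − 1.10000) / (0.10030 − (-0.03040)) = 1.00000 − (-0.01003)/(0.13071) = 1.07674
p(1.07674) = 0.00044
s₃ = 1.07674 − 0.00044·(1.07674 − 1.00000) / (0.00044 − 0.10030) = 1.07674 − (0.00003)/(-0.09987) = 1.07707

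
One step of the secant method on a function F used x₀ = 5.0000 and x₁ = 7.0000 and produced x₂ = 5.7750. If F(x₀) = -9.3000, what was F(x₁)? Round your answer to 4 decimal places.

14.7000

The secant line through (5.0000, -9.3000) and (7.0000, F(x₁)) crosses zero at x₂ = 5.7750.
So (5.0000, -9.3000), (7.0000, F(x₁)), (5.7750, 0) are collinear:
F(x₁) = -9.3000 · (7.0000 − 5.7750) / (5.0000 − 5.7750) = -9.3000 · (1.225000)/(-0.775000) = 14.700000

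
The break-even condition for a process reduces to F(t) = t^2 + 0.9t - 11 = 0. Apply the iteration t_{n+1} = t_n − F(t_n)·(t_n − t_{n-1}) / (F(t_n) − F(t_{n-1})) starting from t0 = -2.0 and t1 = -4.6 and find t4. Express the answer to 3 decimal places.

F(-2.0) = -8.80000, F(-4.6) = 6.02000
t2 = -4.60000 − 6.02000·(-4.60000 − (-2.00000)) / (6.02000 − (-8.80000)) = -4.60000 − (-15.65200)/(14.82000) = -3.54386
F(-3.54386) = -1.63053
t3 = -3.54386 − (-1.63053)·(-3.54386 − (-4.60000)) / (-1.63053 − 6.02000) = -3.54386 − (-1.72207)/(-7.65053) = -3.76895
F(-3.76895) = -0.18706
t4 = -3.76895 − (-0.18706)·(-3.76895 − (-3.54386)) / (-0.18706 − (-1.63053)) = -3.76895 − (0.04211)/(1.44347) = -3.79812

-3.798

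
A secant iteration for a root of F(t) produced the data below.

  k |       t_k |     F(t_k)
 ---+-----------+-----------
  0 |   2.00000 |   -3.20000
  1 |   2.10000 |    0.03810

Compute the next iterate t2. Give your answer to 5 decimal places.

2.09882

t2 = 2.10000 − 0.03810·(2.10000 − 2.00000) / (0.03810 − (-3.20000))
   = 2.10000 − (0.0038100)/(3.2381000) = 2.0988234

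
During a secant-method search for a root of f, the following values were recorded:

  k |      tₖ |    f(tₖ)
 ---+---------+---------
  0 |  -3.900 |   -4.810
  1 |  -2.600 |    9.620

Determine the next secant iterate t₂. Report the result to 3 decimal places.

-3.467

t₂ = -2.600 − 9.620·(-2.600 − (-3.900)) / (9.620 − (-4.810))
   = -2.600 − (12.50600)/(14.43000) = -3.46667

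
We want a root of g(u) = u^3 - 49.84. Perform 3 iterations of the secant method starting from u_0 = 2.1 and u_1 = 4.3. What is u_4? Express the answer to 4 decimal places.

g(2.1) = -40.579000, g(4.3) = 29.667000
u_2 = 4.300000 − 29.667000·(4.300000 − 2.100000) / (29.667000 − (-40.579000)) = 4.300000 − (65.267400)/(70.246000) = 3.370874
g(3.370874) = -11.537469
u_3 = 3.370874 − (-11.537469)·(3.370874 − 4.300000) / (-11.537469 − 29.667000) = 3.370874 − (10.719765)/(-41.204469) = 3.631034
g(3.631034) = -1.966965
u_4 = 3.631034 − (-1.966965)·(3.631034 − 3.370874) / (-1.966965 − (-11.537469)) = 3.631034 − (-0.511726)/(9.570503) = 3.684503

3.6845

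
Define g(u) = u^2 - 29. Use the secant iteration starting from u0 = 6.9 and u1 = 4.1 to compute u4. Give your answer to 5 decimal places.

5.38476

g(6.9) = 18.6100000, g(4.1) = -12.1900000
u2 = 4.1000000 − (-12.1900000)·(4.1000000 − 6.9000000) / (-12.1900000 − 18.6100000) = 4.1000000 − (34.1320000)/(-30.8000000) = 5.2081818
g(5.2081818) = -1.8748421
u3 = 5.2081818 − (-1.8748421)·(5.2081818 − 4.1000000) / (-1.8748421 − (-12.1900000)) = 5.2081818 − (-2.0776660)/(10.3151579) = 5.4096005
g(5.4096005) = 0.2637781
u4 = 5.4096005 − 0.2637781·(5.4096005 − 5.2081818) / (0.2637781 − (-1.8748421)) = 5.4096005 − (0.0531298)/(2.1386202) = 5.3847575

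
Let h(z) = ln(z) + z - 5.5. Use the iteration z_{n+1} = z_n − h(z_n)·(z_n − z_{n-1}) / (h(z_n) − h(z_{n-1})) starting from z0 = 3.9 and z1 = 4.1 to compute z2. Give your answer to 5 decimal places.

h(3.9) = -0.2390234, h(4.1) = 0.0109870
z2 = 4.1000000 − 0.0109870·(4.1000000 − 3.9000000) / (0.0109870 − (-0.2390234)) = 4.1000000 − (0.0021974)/(0.2500104) = 4.0912108

4.09121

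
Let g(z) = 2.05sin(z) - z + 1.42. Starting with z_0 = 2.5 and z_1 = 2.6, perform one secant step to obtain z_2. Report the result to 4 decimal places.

2.5544

g(2.5) = 0.146868, g(2.6) = -0.123222
z_2 = 2.600000 − (-0.123222)·(2.600000 − 2.500000) / (-0.123222 − 0.146868) = 2.600000 − (-0.012322)/(-0.270090) = 2.554377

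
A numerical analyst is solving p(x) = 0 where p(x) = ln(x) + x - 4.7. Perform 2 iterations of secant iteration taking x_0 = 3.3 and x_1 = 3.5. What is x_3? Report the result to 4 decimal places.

3.4590

p(3.3) = -0.206078, p(3.5) = 0.052763
x_2 = 3.500000 − 0.052763·(3.500000 − 3.300000) / (0.052763 − (-0.206078)) = 3.500000 − (0.010553)/(0.258841) = 3.459231
p(3.459231) = 0.000278
x_3 = 3.459231 − 0.000278·(3.459231 − 3.500000) / (0.000278 − 0.052763) = 3.459231 − (-0.000011)/(-0.052485) = 3.459016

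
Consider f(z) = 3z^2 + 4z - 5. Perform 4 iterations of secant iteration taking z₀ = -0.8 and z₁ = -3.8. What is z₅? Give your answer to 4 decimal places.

f(-0.8) = -6.280000, f(-3.8) = 23.120000
z₂ = -3.800000 − 23.120000·(-3.800000 − (-0.800000)) / (23.120000 − (-6.280000)) = -3.800000 − (-69.360000)/(29.400000) = -1.440816
f(-1.440816) = -4.535410
z₃ = -1.440816 − (-4.535410)·(-1.440816 − (-3.800000)) / (-4.535410 − 23.120000) = -1.440816 − (-10.699866)/(-27.655410) = -1.827716
f(-1.827716) = -2.289228
z₄ = -1.827716 − (-2.289228)·(-1.827716 − (-1.440816)) / (-2.289228 − (-4.535410)) = -1.827716 − (0.885701)/(2.246183) = -2.222030
f(-2.222030) = 0.924130
z₅ = -2.222030 − 0.924130·(-2.222030 − (-1.827716)) / (0.924130 − (-2.289228)) = -2.222030 − (-0.364397)/(3.213358) = -2.108629

-2.1086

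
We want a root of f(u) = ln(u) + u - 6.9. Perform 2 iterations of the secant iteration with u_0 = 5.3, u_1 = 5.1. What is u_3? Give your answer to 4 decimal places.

5.2431

f(5.3) = 0.067707, f(5.1) = -0.170759
u_2 = 5.100000 − (-0.170759)·(5.100000 − 5.300000) / (-0.170759 − 0.067707) = 5.100000 − (0.034152)/(-0.238466) = 5.243215
f(5.243215) = 0.000150
u_3 = 5.243215 − 0.000150·(5.243215 − 5.100000) / (0.000150 − (-0.170759)) = 5.243215 − (0.000021)/(0.170909) = 5.243089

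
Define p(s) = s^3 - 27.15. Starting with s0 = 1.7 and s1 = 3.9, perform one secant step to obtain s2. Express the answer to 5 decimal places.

2.59919

p(1.7) = -22.2370000, p(3.9) = 32.1690000
s2 = 3.9000000 − 32.1690000·(3.9000000 − 1.7000000) / (32.1690000 − (-22.2370000)) = 3.9000000 − (70.7718000)/(54.4060000) = 2.5991913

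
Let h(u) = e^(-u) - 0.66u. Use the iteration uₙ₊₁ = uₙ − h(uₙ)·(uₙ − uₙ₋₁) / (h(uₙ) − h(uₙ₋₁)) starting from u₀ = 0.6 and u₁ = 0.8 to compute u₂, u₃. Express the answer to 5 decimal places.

0.73203, 0.73007

h(0.6) = 0.1528116, h(0.8) = -0.0786710
u₂ = 0.8000000 − (-0.0786710)·(0.8000000 − 0.6000000) / (-0.0786710 − 0.1528116) = 0.8000000 − (-0.0157342)/(-0.2314827) = 0.7320286
h(0.7320286) = -0.0022065
u₃ = 0.7320286 − (-0.0022065)·(0.7320286 − 0.8000000) / (-0.0022065 − (-0.0786710)) = 0.7320286 − (0.0001500)/(0.0764646) = 0.7300672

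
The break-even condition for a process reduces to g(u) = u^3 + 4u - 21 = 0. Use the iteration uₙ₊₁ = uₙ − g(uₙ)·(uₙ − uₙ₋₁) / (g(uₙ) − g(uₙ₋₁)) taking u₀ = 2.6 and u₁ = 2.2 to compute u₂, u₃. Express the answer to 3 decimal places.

g(2.6) = 6.97600, g(2.2) = -1.55200
u₂ = 2.20000 − (-1.55200)·(2.20000 − 2.60000) / (-1.55200 − 6.97600) = 2.20000 − (0.62080)/(-8.52800) = 2.27280
g(2.27280) = -0.16847
u₃ = 2.27280 − (-0.16847)·(2.27280 − 2.20000) / (-0.16847 − (-1.55200)) = 2.27280 − (-0.01226)/(1.38353) = 2.28166

2.273, 2.282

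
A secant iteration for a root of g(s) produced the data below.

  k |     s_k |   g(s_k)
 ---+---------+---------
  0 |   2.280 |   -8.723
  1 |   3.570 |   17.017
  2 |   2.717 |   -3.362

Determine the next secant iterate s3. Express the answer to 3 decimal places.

2.858

s3 = 2.717 − (-3.362)·(2.717 − 3.570) / (-3.362 − 17.017)
   = 2.717 − (2.86779)/(-20.37900) = 2.85772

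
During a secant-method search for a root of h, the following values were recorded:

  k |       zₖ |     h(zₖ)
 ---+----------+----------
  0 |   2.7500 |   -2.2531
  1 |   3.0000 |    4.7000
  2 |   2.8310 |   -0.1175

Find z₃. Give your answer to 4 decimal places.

z₃ = 2.8310 − (-0.1175)·(2.8310 − 3.0000) / (-0.1175 − 4.7000)
   = 2.8310 − (0.019858)/(-4.817500) = 2.835122

2.8351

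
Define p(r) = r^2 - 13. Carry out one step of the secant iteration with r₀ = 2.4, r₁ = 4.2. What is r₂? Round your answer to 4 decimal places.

3.4970

p(2.4) = -7.240000, p(4.2) = 4.640000
r₂ = 4.200000 − 4.640000·(4.200000 − 2.400000) / (4.640000 − (-7.240000)) = 4.200000 − (8.352000)/(11.880000) = 3.496970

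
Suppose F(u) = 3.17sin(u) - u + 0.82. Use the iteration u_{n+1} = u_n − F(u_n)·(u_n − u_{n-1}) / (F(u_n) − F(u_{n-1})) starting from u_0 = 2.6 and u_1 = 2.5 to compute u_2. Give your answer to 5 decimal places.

F(2.6) = -0.1458607, F(2.5) = 0.2171567
u_2 = 2.5000000 − 0.2171567·(2.5000000 − 2.6000000) / (0.2171567 − (-0.1458607)) = 2.5000000 − (-0.0217157)/(0.3630173) = 2.5598199

2.55982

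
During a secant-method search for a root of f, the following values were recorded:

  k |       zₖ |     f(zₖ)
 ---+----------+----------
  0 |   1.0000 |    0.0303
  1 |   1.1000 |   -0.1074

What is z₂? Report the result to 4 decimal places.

z₂ = 1.1000 − (-0.1074)·(1.1000 − 1.0000) / (-0.1074 − 0.0303)
   = 1.1000 − (-0.010740)/(-0.137700) = 1.022004

1.0220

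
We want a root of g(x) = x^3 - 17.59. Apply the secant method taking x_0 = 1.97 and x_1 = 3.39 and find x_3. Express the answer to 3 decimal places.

g(1.97) = -9.94463, g(3.39) = 21.36822
x_2 = 3.39000 − 21.36822·(3.39000 − 1.97000) / (21.36822 − (-9.94463)) = 3.39000 − (30.34287)/(31.31285) = 2.42098
g(2.42098) = -3.40034
x_3 = 2.42098 − (-3.40034)·(2.42098 − 3.39000) / (-3.40034 − 21.36822) = 2.42098 − (3.29501)/(-24.76856) = 2.55401

2.554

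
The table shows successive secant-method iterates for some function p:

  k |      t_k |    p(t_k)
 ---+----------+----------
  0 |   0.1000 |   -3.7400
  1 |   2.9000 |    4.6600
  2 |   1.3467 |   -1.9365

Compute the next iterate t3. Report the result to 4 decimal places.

t3 = 1.3467 − (-1.9365)·(1.3467 − 2.9000) / (-1.9365 − 4.6600)
   = 1.3467 − (3.007965)/(-6.596500) = 1.802694

1.8027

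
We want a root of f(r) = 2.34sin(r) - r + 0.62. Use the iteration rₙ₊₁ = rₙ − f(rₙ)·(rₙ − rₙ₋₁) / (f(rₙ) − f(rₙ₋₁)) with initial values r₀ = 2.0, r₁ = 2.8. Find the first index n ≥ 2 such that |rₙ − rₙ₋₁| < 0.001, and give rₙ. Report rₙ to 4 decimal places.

n = 5, rₙ = 2.3252

f(2.0) = 0.747756, f(2.8) = -1.396128
r₂ = 2.800000 − (-1.396128)·(0.800000)/(-2.143884) = 2.279029;  |Δ| = 0.520971
f(2.279029) = 0.118232
r₃ = 2.279029 − 0.118232·(-0.520971)/(1.514360) = 2.319703;  |Δ| = 0.040674
f(2.319703) = 0.014192
r₄ = 2.319703 − 0.014192·(0.040674)/(-0.104039) = 2.325251;  |Δ| = 0.005549
f(2.325251) = -0.000222
r₅ = 2.325251 − (-0.000222)·(0.005549)/(-0.014415) = 2.325166;  |Δ| = 0.000086
|r₅ − r₄| = 0.000086 < 0.001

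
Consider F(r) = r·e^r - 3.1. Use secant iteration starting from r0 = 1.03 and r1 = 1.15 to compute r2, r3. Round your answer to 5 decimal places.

F(1.03) = -0.2149022, F(1.15) = 0.5319218
r2 = 1.1500000 − 0.5319218·(1.1500000 − 1.0300000) / (0.5319218 − (-0.2149022)) = 1.1500000 − (0.0638306)/(0.7468240) = 1.0645306
F(1.0645306) = -0.0134175
r3 = 1.0645306 − (-0.0134175)·(1.0645306 − 1.1500000) / (-0.0134175 − 0.5319218) = 1.0645306 − (0.0011468)/(-0.5453393) = 1.0666335

1.06453, 1.06663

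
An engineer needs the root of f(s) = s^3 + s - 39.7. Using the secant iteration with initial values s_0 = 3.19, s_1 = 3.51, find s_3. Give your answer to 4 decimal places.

f(3.19) = -4.048241, f(3.51) = 7.053551
s_2 = 3.510000 − 7.053551·(3.510000 − 3.190000) / (7.053551 − (-4.048241)) = 3.510000 − (2.257136)/(11.101792) = 3.306687
f(3.306687) = -0.237399
s_3 = 3.306687 − (-0.237399)·(3.306687 − 3.510000) / (-0.237399 − 7.053551) = 3.306687 − (0.048266)/(-7.290950) = 3.313307

3.3133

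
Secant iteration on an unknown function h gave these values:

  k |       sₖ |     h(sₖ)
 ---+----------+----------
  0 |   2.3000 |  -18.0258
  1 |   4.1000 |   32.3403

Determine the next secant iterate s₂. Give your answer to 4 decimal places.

2.9442

s₂ = 4.1000 − 32.3403·(4.1000 − 2.3000) / (32.3403 − (-18.0258))
   = 4.1000 − (58.212540)/(50.366100) = 2.944212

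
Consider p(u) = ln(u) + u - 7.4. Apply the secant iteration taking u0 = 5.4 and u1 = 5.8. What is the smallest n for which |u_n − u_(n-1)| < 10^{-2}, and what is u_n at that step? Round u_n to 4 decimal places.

p(5.4) = -0.313601, p(5.8) = 0.157858
u2 = 5.800000 − 0.157858·(0.400000)/(0.471459) = 5.666069;  |Δ| = 0.133931
p(5.666069) = 0.000564
u3 = 5.666069 − 0.000564·(-0.133931)/(-0.157294) = 5.665588;  |Δ| = 0.000480
|u3 − u2| = 0.000480 < 10^{-2}

n = 3, u_n = 5.6656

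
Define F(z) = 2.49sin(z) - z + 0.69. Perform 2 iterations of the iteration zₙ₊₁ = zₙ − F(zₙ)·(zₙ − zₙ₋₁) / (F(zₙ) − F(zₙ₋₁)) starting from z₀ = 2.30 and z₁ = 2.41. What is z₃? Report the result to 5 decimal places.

F(2.30) = 0.2468060, F(2.41) = -0.0565416
z₂ = 2.4100000 − (-0.0565416)·(2.4100000 − 2.3000000) / (-0.0565416 − 0.2468060) = 2.4100000 − (-0.0062196)/(-0.3033476) = 2.3894969
F(2.3894969) = 0.0015982
z₃ = 2.3894969 − 0.0015982·(2.3894969 − 2.4100000) / (0.0015982 − (-0.0565416)) = 2.3894969 − (-0.0000328)/(0.0581398) = 2.3900605

2.39006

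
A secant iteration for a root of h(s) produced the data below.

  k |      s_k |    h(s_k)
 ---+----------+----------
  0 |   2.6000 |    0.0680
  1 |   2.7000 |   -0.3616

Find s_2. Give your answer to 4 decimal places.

2.6158

s_2 = 2.7000 − (-0.3616)·(2.7000 − 2.6000) / (-0.3616 − 0.0680)
   = 2.7000 − (-0.036160)/(-0.429600) = 2.615829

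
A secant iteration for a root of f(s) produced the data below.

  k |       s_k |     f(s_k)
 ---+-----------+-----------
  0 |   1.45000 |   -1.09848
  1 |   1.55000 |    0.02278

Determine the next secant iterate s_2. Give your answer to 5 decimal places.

1.54797

s_2 = 1.55000 − 0.02278·(1.55000 − 1.45000) / (0.02278 − (-1.09848))
   = 1.55000 − (0.0022780)/(1.1212600) = 1.5479684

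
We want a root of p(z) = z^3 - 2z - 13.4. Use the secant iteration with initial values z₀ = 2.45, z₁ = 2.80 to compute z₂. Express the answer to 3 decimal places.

p(2.45) = -3.59387, p(2.80) = 2.95200
z₂ = 2.80000 − 2.95200·(2.80000 − 2.45000) / (2.95200 − (-3.59387)) = 2.80000 − (1.03320)/(6.54587) = 2.64216

2.642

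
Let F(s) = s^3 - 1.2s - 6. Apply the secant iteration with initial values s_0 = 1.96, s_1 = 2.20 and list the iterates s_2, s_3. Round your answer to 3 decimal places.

2.030, 2.036

F(1.96) = -0.82246, F(2.20) = 2.00800
s_2 = 2.20000 − 2.00800·(2.20000 − 1.96000) / (2.00800 − (-0.82246)) = 2.20000 − (0.48192)/(2.83046) = 2.02974
F(2.02974) = -0.07350
s_3 = 2.02974 − (-0.07350)·(2.02974 − 2.20000) / (-0.07350 − 2.00800) = 2.02974 − (0.01251)/(-2.08150) = 2.03575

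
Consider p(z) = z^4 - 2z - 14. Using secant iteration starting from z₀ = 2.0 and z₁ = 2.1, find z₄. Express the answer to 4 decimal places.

p(2.0) = -2.000000, p(2.1) = 1.248100
z₂ = 2.100000 − 1.248100·(2.100000 − 2.000000) / (1.248100 − (-2.000000)) = 2.100000 − (0.124810)/(3.248100) = 2.061574
p(2.061574) = -0.059890
z₃ = 2.061574 − (-0.059890)·(2.061574 − 2.100000) / (-0.059890 − 1.248100) = 2.061574 − (0.002301)/(-1.307990) = 2.063334
p(2.063334) = -0.001667
z₄ = 2.063334 − (-0.001667)·(2.063334 − 2.061574) / (-0.001667 − (-0.059890)) = 2.063334 − (-0.000003)/(0.058224) = 2.063384

2.0634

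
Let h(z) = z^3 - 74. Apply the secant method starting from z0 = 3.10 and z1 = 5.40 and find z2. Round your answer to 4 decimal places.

h(3.10) = -44.209000, h(5.40) = 83.464000
z2 = 5.400000 − 83.464000·(5.400000 − 3.100000) / (83.464000 − (-44.209000)) = 5.400000 − (191.967200)/(127.673000) = 3.896415

3.8964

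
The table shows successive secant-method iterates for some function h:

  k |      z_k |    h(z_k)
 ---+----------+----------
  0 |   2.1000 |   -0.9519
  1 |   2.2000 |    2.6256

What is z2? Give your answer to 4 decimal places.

z2 = 2.2000 − 2.6256·(2.2000 − 2.1000) / (2.6256 − (-0.9519))
   = 2.2000 − (0.262560)/(3.577500) = 2.126608

2.1266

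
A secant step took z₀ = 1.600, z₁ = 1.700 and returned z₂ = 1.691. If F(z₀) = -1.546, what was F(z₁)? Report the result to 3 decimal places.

The secant line through (1.600, -1.546) and (1.700, F(z₁)) crosses zero at z₂ = 1.691.
So (1.600, -1.546), (1.700, F(z₁)), (1.691, 0) are collinear:
F(z₁) = -1.546 · (1.700 − 1.691) / (1.600 − 1.691) = -1.546 · (0.00900)/(-0.09100) = 0.15290

0.153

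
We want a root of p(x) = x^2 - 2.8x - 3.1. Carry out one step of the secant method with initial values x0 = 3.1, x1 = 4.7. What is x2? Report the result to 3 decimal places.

p(3.1) = -2.17000, p(4.7) = 5.83000
x2 = 4.70000 − 5.83000·(4.70000 − 3.10000) / (5.83000 − (-2.17000)) = 4.70000 − (9.32800)/(8.00000) = 3.53400

3.534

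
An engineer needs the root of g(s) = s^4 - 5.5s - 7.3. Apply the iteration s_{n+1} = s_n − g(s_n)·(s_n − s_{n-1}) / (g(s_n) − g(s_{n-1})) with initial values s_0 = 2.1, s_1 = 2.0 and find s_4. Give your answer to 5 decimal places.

g(2.1) = 0.5981000, g(2.0) = -2.3000000
s_2 = 2.0000000 − (-2.3000000)·(2.0000000 − 2.1000000) / (-2.3000000 − 0.5981000) = 2.0000000 − (0.2300000)/(-2.8981000) = 2.0793623
g(2.0793623) = -0.0416983
s_3 = 2.0793623 − (-0.0416983)·(2.0793623 − 2.0000000) / (-0.0416983 − (-2.3000000)) = 2.0793623 − (-0.0033093)/(2.2583017) = 2.0808277
g(2.0808277) = 0.0029967
s_4 = 2.0808277 − 0.0029967·(2.0808277 − 2.0793623) / (0.0029967 − (-0.0416983)) = 2.0808277 − (0.0000044)/(0.0446950) = 2.0807295

2.08073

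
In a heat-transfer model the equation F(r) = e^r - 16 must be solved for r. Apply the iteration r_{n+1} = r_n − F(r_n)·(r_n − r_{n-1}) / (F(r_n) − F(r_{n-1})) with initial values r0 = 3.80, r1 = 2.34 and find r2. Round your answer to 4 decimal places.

F(3.80) = 28.701184, F(2.34) = -5.618763
r2 = 2.340000 − (-5.618763)·(2.340000 − 3.800000) / (-5.618763 − 28.701184) = 2.340000 − (8.203395)/(-34.319948) = 2.579027

2.5790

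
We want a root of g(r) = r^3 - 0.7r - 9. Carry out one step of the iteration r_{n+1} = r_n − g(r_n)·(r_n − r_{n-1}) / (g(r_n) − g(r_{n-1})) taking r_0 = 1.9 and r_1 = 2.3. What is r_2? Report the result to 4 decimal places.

2.1761

g(1.9) = -3.471000, g(2.3) = 1.557000
r_2 = 2.300000 − 1.557000·(2.300000 − 1.900000) / (1.557000 − (-3.471000)) = 2.300000 − (0.622800)/(5.028000) = 2.176134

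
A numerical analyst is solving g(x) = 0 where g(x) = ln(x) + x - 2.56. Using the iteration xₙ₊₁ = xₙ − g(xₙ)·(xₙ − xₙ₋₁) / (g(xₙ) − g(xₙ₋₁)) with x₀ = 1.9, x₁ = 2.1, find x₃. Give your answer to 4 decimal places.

g(1.9) = -0.018146, g(2.1) = 0.281937
x₂ = 2.100000 − 0.281937·(2.100000 − 1.900000) / (0.281937 − (-0.018146)) = 2.100000 − (0.056387)/(0.300083) = 1.912094
g(1.912094) = 0.000293
x₃ = 1.912094 − 0.000293·(1.912094 − 2.100000) / (0.000293 − 0.281937) = 1.912094 − (-0.000055)/(-0.281644) = 1.911899

1.9119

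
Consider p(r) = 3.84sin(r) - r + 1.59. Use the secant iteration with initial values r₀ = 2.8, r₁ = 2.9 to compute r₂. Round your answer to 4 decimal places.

2.8163

p(2.8) = 0.076354, p(2.9) = -0.391283
r₂ = 2.900000 − (-0.391283)·(2.900000 − 2.800000) / (-0.391283 − 0.076354) = 2.900000 − (-0.039128)/(-0.467637) = 2.816328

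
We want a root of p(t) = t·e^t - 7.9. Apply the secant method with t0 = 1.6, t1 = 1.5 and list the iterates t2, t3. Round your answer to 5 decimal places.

p(1.6) = 0.0248519, p(1.5) = -1.1774664
t2 = 1.5000000 − (-1.1774664)·(1.5000000 − 1.6000000) / (-1.1774664 − 0.0248519) = 1.5000000 − (0.1177466)/(-1.2023183) = 1.5979330
p(1.5979330) = -0.0017286
t3 = 1.5979330 − (-0.0017286)·(1.5979330 − 1.5000000) / (-0.0017286 − (-1.1774664)) = 1.5979330 − (-0.0001693)/(1.1757378) = 1.5980770

1.59793, 1.59808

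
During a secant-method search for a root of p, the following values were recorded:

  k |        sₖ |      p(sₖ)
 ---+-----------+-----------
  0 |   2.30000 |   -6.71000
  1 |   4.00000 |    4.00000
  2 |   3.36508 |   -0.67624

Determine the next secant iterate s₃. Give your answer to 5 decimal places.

s₃ = 3.36508 − (-0.67624)·(3.36508 − 4.00000) / (-0.67624 − 4.00000)
   = 3.36508 − (0.4293583)/(-4.6762400) = 3.4568970

3.45690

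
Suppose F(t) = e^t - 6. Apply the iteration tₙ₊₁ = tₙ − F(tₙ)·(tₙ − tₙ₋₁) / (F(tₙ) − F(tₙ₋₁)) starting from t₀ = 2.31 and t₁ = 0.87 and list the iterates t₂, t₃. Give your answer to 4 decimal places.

1.5468, 1.9288

F(2.31) = 4.074425, F(0.87) = -3.613089
t₂ = 0.870000 − (-3.613089)·(0.870000 − 2.310000) / (-3.613089 − 4.074425) = 0.870000 − (5.202848)/(-7.687514) = 1.546792
F(1.546792) = -1.303620
t₃ = 1.546792 − (-1.303620)·(1.546792 − 0.870000) / (-1.303620 − (-3.613089)) = 1.546792 − (-0.882279)/(2.309469) = 1.928819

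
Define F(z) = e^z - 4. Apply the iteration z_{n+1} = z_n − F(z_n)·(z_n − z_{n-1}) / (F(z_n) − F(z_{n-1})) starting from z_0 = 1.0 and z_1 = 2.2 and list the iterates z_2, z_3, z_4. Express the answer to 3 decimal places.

1.244, 1.335, 1.390

F(1.0) = -1.28172, F(2.2) = 5.02501
z_2 = 2.20000 − 5.02501·(2.20000 − 1.00000) / (5.02501 − (-1.28172)) = 2.20000 − (6.03002)/(6.30673) = 1.24388
F(1.24388) = -0.53097
z_3 = 1.24388 − (-0.53097)·(1.24388 − 2.20000) / (-0.53097 − 5.02501) = 1.24388 − (0.50767)/(-5.55598) = 1.33525
F(1.33525) = -0.19906
z_4 = 1.33525 − (-0.19906)·(1.33525 − 1.24388) / (-0.19906 − (-0.53097)) = 1.33525 − (-0.01819)/(0.33191) = 1.39005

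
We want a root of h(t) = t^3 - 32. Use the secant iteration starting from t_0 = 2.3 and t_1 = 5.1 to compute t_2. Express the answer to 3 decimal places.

2.761

h(2.3) = -19.83300, h(5.1) = 100.65100
t_2 = 5.10000 − 100.65100·(5.10000 − 2.30000) / (100.65100 − (-19.83300)) = 5.10000 − (281.82280)/(120.48400) = 2.76091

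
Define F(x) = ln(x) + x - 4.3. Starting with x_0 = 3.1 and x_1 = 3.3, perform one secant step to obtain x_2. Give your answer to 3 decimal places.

F(3.1) = -0.06860, F(3.3) = 0.19392
x_2 = 3.30000 − 0.19392·(3.30000 − 3.10000) / (0.19392 − (-0.06860)) = 3.30000 − (0.03878)/(0.26252) = 3.15226

3.152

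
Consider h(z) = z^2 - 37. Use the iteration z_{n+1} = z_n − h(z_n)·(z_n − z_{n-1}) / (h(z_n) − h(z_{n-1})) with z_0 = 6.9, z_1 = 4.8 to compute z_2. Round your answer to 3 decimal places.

5.993

h(6.9) = 10.61000, h(4.8) = -13.96000
z_2 = 4.80000 − (-13.96000)·(4.80000 − 6.90000) / (-13.96000 − 10.61000) = 4.80000 − (29.31600)/(-24.57000) = 5.99316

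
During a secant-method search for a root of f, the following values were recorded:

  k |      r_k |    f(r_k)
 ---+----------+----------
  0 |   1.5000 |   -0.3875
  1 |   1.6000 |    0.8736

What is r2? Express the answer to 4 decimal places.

1.5307

r2 = 1.6000 − 0.8736·(1.6000 − 1.5000) / (0.8736 − (-0.3875))
   = 1.6000 − (0.087360)/(1.261100) = 1.530727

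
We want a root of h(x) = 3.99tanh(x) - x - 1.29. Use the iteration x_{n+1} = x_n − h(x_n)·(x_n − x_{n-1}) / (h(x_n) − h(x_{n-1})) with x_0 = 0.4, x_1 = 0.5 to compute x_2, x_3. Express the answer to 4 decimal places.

0.4764, 0.4752

h(0.4) = -0.174004, h(0.5) = 0.053847
x_2 = 0.500000 − 0.053847·(0.500000 − 0.400000) / (0.053847 − (-0.174004)) = 0.500000 − (0.005385)/(0.227851) = 0.476367
h(0.476367) = 0.002518
x_3 = 0.476367 − 0.002518·(0.476367 − 0.500000) / (0.002518 − 0.053847) = 0.476367 − (-0.000059)/(-0.051330) = 0.475208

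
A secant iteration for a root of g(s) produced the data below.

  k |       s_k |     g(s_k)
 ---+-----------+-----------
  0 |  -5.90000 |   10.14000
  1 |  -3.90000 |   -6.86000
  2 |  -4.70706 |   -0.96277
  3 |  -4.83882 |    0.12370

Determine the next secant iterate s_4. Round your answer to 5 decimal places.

-4.82382

s_4 = -4.83882 − 0.12370·(-4.83882 − (-4.70706)) / (0.12370 − (-0.96277))
   = -4.83882 − (-0.0162987)/(1.0864700) = -4.8238185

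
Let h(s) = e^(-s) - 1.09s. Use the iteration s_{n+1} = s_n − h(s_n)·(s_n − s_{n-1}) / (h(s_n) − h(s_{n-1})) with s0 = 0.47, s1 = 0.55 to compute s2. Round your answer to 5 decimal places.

h(0.47) = 0.1127023, h(0.55) = -0.0225502
s2 = 0.5500000 − (-0.0225502)·(0.5500000 − 0.4700000) / (-0.0225502 − 0.1127023) = 0.5500000 − (-0.0018040)/(-0.1352525) = 0.5366619

0.53666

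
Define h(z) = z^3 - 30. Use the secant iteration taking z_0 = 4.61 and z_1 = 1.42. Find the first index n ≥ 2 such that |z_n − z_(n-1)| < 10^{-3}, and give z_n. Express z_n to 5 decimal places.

h(4.61) = 67.9721810, h(1.42) = -27.1367120
z_2 = 1.4200000 − (-27.1367120)·(-3.1900000)/(-95.1088930) = 2.3301789;  |Δ| = 0.9101789
h(2.3301789) = -17.3477485
z_3 = 2.3301789 − (-17.3477485)·(0.9101789)/(9.7889635) = 3.9431746;  |Δ| = 1.6129956
h(3.9431746) = 31.3109447
z_4 = 3.9431746 − 31.3109447·(1.6129956)/(48.6586931) = 2.9052425;  |Δ| = 1.0379320
h(2.9052425) = -5.4784920
z_5 = 2.9052425 − (-5.4784920)·(-1.0379320)/(-36.7894367) = 3.0598060;  |Δ| = 0.1545635
h(3.0598060) = -1.3528341
z_6 = 3.0598060 − (-1.3528341)·(0.1545635)/(4.1256580) = 3.1104885;  |Δ| = 0.0506825
h(3.1104885) = 0.0944072
z_7 = 3.1104885 − 0.0944072·(0.0506825)/(1.4472413) = 3.1071823;  |Δ| = 0.0033061
h(3.1071823) = -0.0014532
z_8 = 3.1071823 − (-0.0014532)·(-0.0033061)/(-0.0958604) = 3.1072325;  |Δ| = 0.0000501
|z_8 − z_7| = 0.0000501 < 10^{-3}

n = 8, z_n = 3.10723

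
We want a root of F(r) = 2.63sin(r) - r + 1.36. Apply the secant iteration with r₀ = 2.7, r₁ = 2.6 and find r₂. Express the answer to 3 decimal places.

2.635

F(2.7) = -0.21599, F(2.6) = 0.11577
r₂ = 2.60000 − 0.11577·(2.60000 − 2.70000) / (0.11577 − (-0.21599)) = 2.60000 − (-0.01158)/(0.33176) = 2.63490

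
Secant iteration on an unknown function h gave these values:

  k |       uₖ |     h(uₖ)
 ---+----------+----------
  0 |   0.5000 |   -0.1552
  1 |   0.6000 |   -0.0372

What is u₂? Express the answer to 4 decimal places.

u₂ = 0.6000 − (-0.0372)·(0.6000 − 0.5000) / (-0.0372 − (-0.1552))
   = 0.6000 − (-0.003720)/(0.118000) = 0.631525

0.6315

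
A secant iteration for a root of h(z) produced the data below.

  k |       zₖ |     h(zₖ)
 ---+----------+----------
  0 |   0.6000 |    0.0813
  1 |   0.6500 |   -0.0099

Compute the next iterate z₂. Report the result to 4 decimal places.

0.6446

z₂ = 0.6500 − (-0.0099)·(0.6500 − 0.6000) / (-0.0099 − 0.0813)
   = 0.6500 − (-0.000495)/(-0.091200) = 0.644572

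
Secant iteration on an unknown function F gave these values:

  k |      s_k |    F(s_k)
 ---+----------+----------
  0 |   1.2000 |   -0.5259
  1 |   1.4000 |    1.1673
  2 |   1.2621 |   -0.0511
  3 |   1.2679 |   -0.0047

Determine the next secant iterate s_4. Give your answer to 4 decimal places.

1.2685

s_4 = 1.2679 − (-0.0047)·(1.2679 − 1.2621) / (-0.0047 − (-0.0511))
   = 1.2679 − (-0.000027)/(0.046400) = 1.268487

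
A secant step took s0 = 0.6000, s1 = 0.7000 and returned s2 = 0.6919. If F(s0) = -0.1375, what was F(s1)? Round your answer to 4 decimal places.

0.0121

The secant line through (0.6000, -0.1375) and (0.7000, F(s1)) crosses zero at s2 = 0.6919.
So (0.6000, -0.1375), (0.7000, F(s1)), (0.6919, 0) are collinear:
F(s1) = -0.1375 · (0.7000 − 0.6919) / (0.6000 − 0.6919) = -0.1375 · (0.008100)/(-0.091900) = 0.012119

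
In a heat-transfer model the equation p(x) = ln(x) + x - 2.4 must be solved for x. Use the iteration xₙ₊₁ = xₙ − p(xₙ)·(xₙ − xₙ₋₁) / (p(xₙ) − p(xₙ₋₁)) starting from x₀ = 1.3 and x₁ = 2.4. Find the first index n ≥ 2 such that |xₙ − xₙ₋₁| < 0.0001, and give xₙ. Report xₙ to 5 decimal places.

n = 5, xₙ = 1.80786

p(1.3) = -0.8376357, p(2.4) = 0.8754687
x₂ = 2.4000000 − 0.8754687·(1.1000000)/(1.7131045) = 1.8378535;  |Δ| = 0.5621465
p(1.8378535) = 0.0464519
x₃ = 1.8378535 − 0.0464519·(-0.5621465)/(-0.8290169) = 1.8063551;  |Δ| = 0.0314985
p(1.8063551) = -0.0023339
x₄ = 1.8063551 − (-0.0023339)·(-0.0314985)/(-0.0487858) = 1.8078619;  |Δ| = 0.0015069
p(1.8078619) = 0.0000068
x₅ = 1.8078619 − 0.0000068·(0.0015069)/(0.0023407) = 1.8078575;  |Δ| = 0.0000044
|x₅ − x₄| = 0.0000044 < 0.0001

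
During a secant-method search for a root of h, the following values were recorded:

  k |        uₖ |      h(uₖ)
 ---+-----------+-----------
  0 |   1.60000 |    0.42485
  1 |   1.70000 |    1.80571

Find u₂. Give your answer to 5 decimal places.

1.56923

u₂ = 1.70000 − 1.80571·(1.70000 − 1.60000) / (1.80571 − 0.42485)
   = 1.70000 − (0.1805710)/(1.3808600) = 1.5692329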